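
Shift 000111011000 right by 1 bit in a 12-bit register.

Original: 000111011000 (decimal 472)
Shift right by 1 position
Drop the 1 low bit; fill with zero on the left
Result: 000011101100 (decimal 236)
Equivalent: 472 >> 1 = 472 ÷ 2^1 = 236



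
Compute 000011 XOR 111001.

XOR: 1 when bits differ
  000011
^ 111001
--------
  111010
Decimal: 3 ^ 57 = 58



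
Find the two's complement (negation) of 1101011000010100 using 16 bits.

Original (sign bit 1, negative): 1101011000010100
Step 1 - Invert all bits: 0010100111101011
Step 2 - Add 1: 0010100111101100
Verification: 1101011000010100 + 0010100111101100 = 10000000000000000; discarding the end carry (carry out of the top bit) leaves the 16-bit value 0000000000000000, as required for x + (-x)



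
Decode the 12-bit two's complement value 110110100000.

Binary: 110110100000
Sign bit: 1 (negative)
Invert: 001001011111
Add 1:  001001100000
Magnitude: 001001100000 = 512 + 64 + 32 = 608
Value: -608



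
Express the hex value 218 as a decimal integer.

Expand by place value (powers of 16):
218 = 2 × 16^2 + 1 × 16^1 + 8 × 16^0
= 2 × 256 + 1 × 16 + 8 × 1
= 512 + 16 + 8
= 536



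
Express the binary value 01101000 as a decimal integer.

Sum of powers of 2 for each 1-bit:
2^3 + 2^5 + 2^6
= 8 + 32 + 64
= 104



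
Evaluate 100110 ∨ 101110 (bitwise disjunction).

OR: 1 when either bit is 1
  100110
| 101110
--------
  101110
Decimal: 38 | 46 = 46



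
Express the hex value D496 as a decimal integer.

Expand by place value (powers of 16):
Digit values: D = 13
D496 = 13 × 16^3 + 4 × 16^2 + 9 × 16^1 + 6 × 16^0
= 13 × 4096 + 4 × 256 + 9 × 16 + 6 × 1
= 53248 + 1024 + 144 + 6
= 54422



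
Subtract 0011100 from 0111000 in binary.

Method 1 - Direct subtraction (column by column from the right: bit − bit − borrow-in; if negative, add 2 and borrow 1 from the next column):
borrow: 0111000
        0111000
-       0011100
---------------
        0011100

Method 2 - Add two's complement:
Two's complement of 0011100: invert → 1100011, add 1 → 1100100
  0111000
+ 1100100
---------
 10011100  (end carry out of the top bit = 1)
Discarding the end carry: 0011100
Decimal check:
  0111000 = 32 + 16 + 8 = 56
  0011100 = 16 + 8 + 4 = 28
  56 - 28 = 28, and 0011100 = 16 + 8 + 4 = 28 ✓



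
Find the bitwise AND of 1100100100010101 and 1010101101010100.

AND: 1 only when both bits are 1
  1100100100010101
& 1010101101010100
------------------
  1000100100010100
Decimal: 51477 & 43860 = 35092



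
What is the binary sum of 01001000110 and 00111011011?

Add column by column from the right: bit + bit + carry-in; write the sum mod 2, carry 1 when the sum is 2 or 3.
carry:  11110111100
        01001000110
+       00111011011
-------------------
       010000100001
(the carry out of the leftmost column, 0, becomes the leading bit)
Decimal check:
  01001000110 = 512 + 64 + 4 + 2 = 582
  00111011011 = 256 + 128 + 64 + 16 + 8 + 2 + 1 = 475
  582 + 475 = 1057, and 010000100001 = 1024 + 32 + 1 = 1057 ✓



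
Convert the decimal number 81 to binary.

Using repeated division by 2:
81 ÷ 2 = 40 remainder 1
40 ÷ 2 = 20 remainder 0
20 ÷ 2 = 10 remainder 0
10 ÷ 2 = 5 remainder 0
5 ÷ 2 = 2 remainder 1
2 ÷ 2 = 1 remainder 0
1 ÷ 2 = 0 remainder 1
Reading remainders bottom to top: 1010001



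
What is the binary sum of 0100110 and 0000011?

Add column by column from the right: bit + bit + carry-in; write the sum mod 2, carry 1 when the sum is 2 or 3.
carry:  0001100
        0100110
+       0000011
---------------
       00101001
(the carry out of the leftmost column, 0, becomes the leading bit)
Decimal check:
  0100110 = 32 + 4 + 2 = 38
  0000011 = 2 + 1 = 3
  38 + 3 = 41, and 00101001 = 32 + 8 + 1 = 41 ✓



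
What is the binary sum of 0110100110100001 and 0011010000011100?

Add column by column from the right: bit + bit + carry-in; write the sum mod 2, carry 1 when the sum is 2 or 3.
carry:  1100000000000000
        0110100110100001
+       0011010000011100
------------------------
       01001110110111101
(the carry out of the leftmost column, 0, becomes the leading bit)
Decimal check:
  0110100110100001 = 16384 + 8192 + 2048 + 256 + 128 + 32 + 1 = 27041
  0011010000011100 = 8192 + 4096 + 1024 + 16 + 8 + 4 = 13340
  27041 + 13340 = 40381, and 01001110110111101 = 32768 + 4096 + 2048 + 1024 + 256 + 128 + 32 + 16 + 8 + 4 + 1 = 40381 ✓



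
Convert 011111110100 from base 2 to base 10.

Sum of powers of 2 for each 1-bit:
2^2 + 2^4 + 2^5 + 2^6 + 2^7 + 2^8 + 2^9 + 2^10
= 4 + 16 + 32 + 64 + 128 + 256 + 512 + 1024
= 2036



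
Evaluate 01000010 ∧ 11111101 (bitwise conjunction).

AND: 1 only when both bits are 1
  01000010
& 11111101
----------
  01000000
Decimal: 66 & 253 = 64



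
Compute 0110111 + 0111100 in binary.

Add column by column from the right: bit + bit + carry-in; write the sum mod 2, carry 1 when the sum is 2 or 3.
carry:  1111000
        0110111
+       0111100
---------------
       01110011
(the carry out of the leftmost column, 0, becomes the leading bit)
Decimal check:
  0110111 = 32 + 16 + 4 + 2 + 1 = 55
  0111100 = 32 + 16 + 8 + 4 = 60
  55 + 60 = 115, and 01110011 = 64 + 32 + 16 + 2 + 1 = 115 ✓



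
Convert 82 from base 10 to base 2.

Using repeated division by 2:
82 ÷ 2 = 41 remainder 0
41 ÷ 2 = 20 remainder 1
20 ÷ 2 = 10 remainder 0
10 ÷ 2 = 5 remainder 0
5 ÷ 2 = 2 remainder 1
2 ÷ 2 = 1 remainder 0
1 ÷ 2 = 0 remainder 1
Reading remainders bottom to top: 1010010



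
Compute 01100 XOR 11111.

XOR: 1 when bits differ
  01100
^ 11111
-------
  10011
Decimal: 12 ^ 31 = 19



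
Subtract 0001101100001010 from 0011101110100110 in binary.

Method 1 - Direct subtraction (column by column from the right: bit − bit − borrow-in; if negative, add 2 and borrow 1 from the next column):
borrow: 0000000000110000
        0011101110100110
-       0001101100001010
------------------------
        0010000010011100

Method 2 - Add two's complement:
Two's complement of 0001101100001010: invert → 1110010011110101, add 1 → 1110010011110110
  0011101110100110
+ 1110010011110110
------------------
 10010000010011100  (end carry out of the top bit = 1)
Discarding the end carry: 0010000010011100
Decimal check:
  0011101110100110 = 8192 + 4096 + 2048 + 512 + 256 + 128 + 32 + 4 + 2 = 15270
  0001101100001010 = 4096 + 2048 + 512 + 256 + 8 + 2 = 6922
  15270 - 6922 = 8348, and 0010000010011100 = 8192 + 128 + 16 + 8 + 4 = 8348 ✓



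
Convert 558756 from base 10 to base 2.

Using repeated division by 2:
558756 ÷ 2 = 279378 remainder 0
279378 ÷ 2 = 139689 remainder 0
139689 ÷ 2 = 69844 remainder 1
69844 ÷ 2 = 34922 remainder 0
34922 ÷ 2 = 17461 remainder 0
17461 ÷ 2 = 8730 remainder 1
8730 ÷ 2 = 4365 remainder 0
4365 ÷ 2 = 2182 remainder 1
2182 ÷ 2 = 1091 remainder 0
1091 ÷ 2 = 545 remainder 1
545 ÷ 2 = 272 remainder 1
272 ÷ 2 = 136 remainder 0
136 ÷ 2 = 68 remainder 0
68 ÷ 2 = 34 remainder 0
34 ÷ 2 = 17 remainder 0
17 ÷ 2 = 8 remainder 1
8 ÷ 2 = 4 remainder 0
4 ÷ 2 = 2 remainder 0
2 ÷ 2 = 1 remainder 0
1 ÷ 2 = 0 remainder 1
Reading remainders bottom to top: 10001000011010100100



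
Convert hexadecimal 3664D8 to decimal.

Expand by place value (powers of 16):
Digit values: D = 13
3664D8 = 3 × 16^5 + 6 × 16^4 + 6 × 16^3 + 4 × 16^2 + 13 × 16^1 + 8 × 16^0
= 3 × 1048576 + 6 × 65536 + 6 × 4096 + 4 × 256 + 13 × 16 + 8 × 1
= 3145728 + 393216 + 24576 + 1024 + 208 + 8
= 3564760



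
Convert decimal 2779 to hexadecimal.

Using repeated division by 16 (digits 10–15 are A–F):
2779 ÷ 16 = 173 remainder 11 (B)
173 ÷ 16 = 10 remainder 13 (D)
10 ÷ 16 = 0 remainder 10 (A)
Reading remainders bottom to top: ADB



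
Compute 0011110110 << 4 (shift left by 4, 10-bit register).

Original: 0011110110 (decimal 246)
Shift left by 4 positions
Append 4 zeros on the right and drop the 4 high bits that overflow the 10-bit width
Result: 1101100000 (decimal 864)
Equivalent: 246 << 4 = 246 × 2^4 = 3936, truncated to 10 bits = 864



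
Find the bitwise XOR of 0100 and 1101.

XOR: 1 when bits differ
  0100
^ 1101
------
  1001
Decimal: 4 ^ 13 = 9



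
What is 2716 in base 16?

Using repeated division by 16 (digits 10–15 are A–F):
2716 ÷ 16 = 169 remainder 12 (C)
169 ÷ 16 = 10 remainder 9
10 ÷ 16 = 0 remainder 10 (A)
Reading remainders bottom to top: A9C



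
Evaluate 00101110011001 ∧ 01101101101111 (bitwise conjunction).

AND: 1 only when both bits are 1
  00101110011001
& 01101101101111
----------------
  00101100001001
Decimal: 2969 & 7023 = 2825



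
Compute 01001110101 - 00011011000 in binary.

Method 1 - Direct subtraction (column by column from the right: bit − bit − borrow-in; if negative, add 2 and borrow 1 from the next column):
borrow: 01100110000
        01001110101
-       00011011000
-------------------
        00110011101

Method 2 - Add two's complement:
Two's complement of 00011011000: invert → 11100100111, add 1 → 11100101000
  01001110101
+ 11100101000
-------------
 100110011101  (end carry out of the top bit = 1)
Discarding the end carry: 00110011101
Decimal check:
  01001110101 = 512 + 64 + 32 + 16 + 4 + 1 = 629
  00011011000 = 128 + 64 + 16 + 8 = 216
  629 - 216 = 413, and 00110011101 = 256 + 128 + 16 + 8 + 4 + 1 = 413 ✓



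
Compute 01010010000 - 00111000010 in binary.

Method 1 - Direct subtraction (column by column from the right: bit − bit − borrow-in; if negative, add 2 and borrow 1 from the next column):
borrow: 01110011100
        01010010000
-       00111000010
-------------------
        00011001110

Method 2 - Add two's complement:
Two's complement of 00111000010: invert → 11000111101, add 1 → 11000111110
  01010010000
+ 11000111110
-------------
 100011001110  (end carry out of the top bit = 1)
Discarding the end carry: 00011001110
Decimal check:
  01010010000 = 512 + 128 + 16 = 656
  00111000010 = 256 + 128 + 64 + 2 = 450
  656 - 450 = 206, and 00011001110 = 128 + 64 + 8 + 4 + 2 = 206 ✓



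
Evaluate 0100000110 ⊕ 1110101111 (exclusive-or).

XOR: 1 when bits differ
  0100000110
^ 1110101111
------------
  1010101001
Decimal: 262 ^ 943 = 681



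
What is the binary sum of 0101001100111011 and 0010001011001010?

Add column by column from the right: bit + bit + carry-in; write the sum mod 2, carry 1 when the sum is 2 or 3.
carry:  0000011111110100
        0101001100111011
+       0010001011001010
------------------------
       00111011000000101
(the carry out of the leftmost column, 0, becomes the leading bit)
Decimal check:
  0101001100111011 = 16384 + 4096 + 512 + 256 + 32 + 16 + 8 + 2 + 1 = 21307
  0010001011001010 = 8192 + 512 + 128 + 64 + 8 + 2 = 8906
  21307 + 8906 = 30213, and 00111011000000101 = 16384 + 8192 + 4096 + 1024 + 512 + 4 + 1 = 30213 ✓



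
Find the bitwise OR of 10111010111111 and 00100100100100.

OR: 1 when either bit is 1
  10111010111111
| 00100100100100
----------------
  10111110111111
Decimal: 11967 | 2340 = 12223



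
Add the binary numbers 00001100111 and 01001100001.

Add column by column from the right: bit + bit + carry-in; write the sum mod 2, carry 1 when the sum is 2 or 3.
carry:  00011001110
        00001100111
+       01001100001
-------------------
       001011001000
(the carry out of the leftmost column, 0, becomes the leading bit)
Decimal check:
  00001100111 = 64 + 32 + 4 + 2 + 1 = 103
  01001100001 = 512 + 64 + 32 + 1 = 609
  103 + 609 = 712, and 001011001000 = 512 + 128 + 64 + 8 = 712 ✓



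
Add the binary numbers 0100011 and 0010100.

Add column by column from the right: bit + bit + carry-in; write the sum mod 2, carry 1 when the sum is 2 or 3.
carry:  0000000
        0100011
+       0010100
---------------
       00110111
(the carry out of the leftmost column, 0, becomes the leading bit)
Decimal check:
  0100011 = 32 + 2 + 1 = 35
  0010100 = 16 + 4 = 20
  35 + 20 = 55, and 00110111 = 32 + 16 + 4 + 2 + 1 = 55 ✓



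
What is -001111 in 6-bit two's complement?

Original: 001111
Step 1 - Invert all bits: 110000
Step 2 - Add 1: 110001
Verification: 001111 + 110001 = 1000000; discarding the end carry (carry out of the top bit) leaves the 6-bit value 000000, as required for x + (-x)



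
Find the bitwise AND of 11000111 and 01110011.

AND: 1 only when both bits are 1
  11000111
& 01110011
----------
  01000011
Decimal: 199 & 115 = 67



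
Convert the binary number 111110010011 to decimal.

Sum of powers of 2 for each 1-bit:
2^0 + 2^1 + 2^4 + 2^7 + 2^8 + 2^9 + 2^10 + 2^11
= 1 + 2 + 16 + 128 + 256 + 512 + 1024 + 2048
= 3987



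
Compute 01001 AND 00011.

AND: 1 only when both bits are 1
  01001
& 00011
-------
  00001
Decimal: 9 & 3 = 1



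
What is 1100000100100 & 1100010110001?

AND: 1 only when both bits are 1
  1100000100100
& 1100010110001
---------------
  1100000100000
Decimal: 6180 & 6321 = 6176



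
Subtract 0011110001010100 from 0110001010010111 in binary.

Method 1 - Direct subtraction (column by column from the right: bit − bit − borrow-in; if negative, add 2 and borrow 1 from the next column):
borrow: 0111100010000000
        0110001010010111
-       0011110001010100
------------------------
        0010011001000011

Method 2 - Add two's complement:
Two's complement of 0011110001010100: invert → 1100001110101011, add 1 → 1100001110101100
  0110001010010111
+ 1100001110101100
------------------
 10010011001000011  (end carry out of the top bit = 1)
Discarding the end carry: 0010011001000011
Decimal check:
  0110001010010111 = 16384 + 8192 + 512 + 128 + 16 + 4 + 2 + 1 = 25239
  0011110001010100 = 8192 + 4096 + 2048 + 1024 + 64 + 16 + 4 = 15444
  25239 - 15444 = 9795, and 0010011001000011 = 8192 + 1024 + 512 + 64 + 2 + 1 = 9795 ✓



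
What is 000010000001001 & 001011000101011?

AND: 1 only when both bits are 1
  000010000001001
& 001011000101011
-----------------
  000010000001001
Decimal: 1033 & 5675 = 1033



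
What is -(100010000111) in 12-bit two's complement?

Original (sign bit 1, negative): 100010000111
Step 1 - Invert all bits: 011101111000
Step 2 - Add 1: 011101111001
Verification: 100010000111 + 011101111001 = 1000000000000; discarding the end carry (carry out of the top bit) leaves the 12-bit value 000000000000, as required for x + (-x)



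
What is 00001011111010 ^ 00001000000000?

XOR: 1 when bits differ
  00001011111010
^ 00001000000000
----------------
  00000011111010
Decimal: 762 ^ 512 = 250



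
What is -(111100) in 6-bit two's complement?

Original (sign bit 1, negative): 111100
Step 1 - Invert all bits: 000011
Step 2 - Add 1: 000100
Verification: 111100 + 000100 = 1000000; discarding the end carry (carry out of the top bit) leaves the 6-bit value 000000, as required for x + (-x)



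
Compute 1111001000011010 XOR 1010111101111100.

XOR: 1 when bits differ
  1111001000011010
^ 1010111101111100
------------------
  0101110101100110
Decimal: 61978 ^ 44924 = 23910



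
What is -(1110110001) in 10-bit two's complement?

Original (sign bit 1, negative): 1110110001
Step 1 - Invert all bits: 0001001110
Step 2 - Add 1: 0001001111
Verification: 1110110001 + 0001001111 = 10000000000; discarding the end carry (carry out of the top bit) leaves the 10-bit value 0000000000, as required for x + (-x)



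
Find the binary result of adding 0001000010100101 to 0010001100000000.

Add column by column from the right: bit + bit + carry-in; write the sum mod 2, carry 1 when the sum is 2 or 3.
carry:  0000000000000000
        0001000010100101
+       0010001100000000
------------------------
       00011001110100101
(the carry out of the leftmost column, 0, becomes the leading bit)
Decimal check:
  0001000010100101 = 4096 + 128 + 32 + 4 + 1 = 4261
  0010001100000000 = 8192 + 512 + 256 = 8960
  4261 + 8960 = 13221, and 00011001110100101 = 8192 + 4096 + 512 + 256 + 128 + 32 + 4 + 1 = 13221 ✓



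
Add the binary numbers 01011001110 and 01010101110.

Add column by column from the right: bit + bit + carry-in; write the sum mod 2, carry 1 when the sum is 2 or 3.
carry:  10100011100
        01011001110
+       01010101110
-------------------
       010101111100
(the carry out of the leftmost column, 0, becomes the leading bit)
Decimal check:
  01011001110 = 512 + 128 + 64 + 8 + 4 + 2 = 718
  01010101110 = 512 + 128 + 32 + 8 + 4 + 2 = 686
  718 + 686 = 1404, and 010101111100 = 1024 + 256 + 64 + 32 + 16 + 8 + 4 = 1404 ✓



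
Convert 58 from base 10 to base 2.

Using repeated division by 2:
58 ÷ 2 = 29 remainder 0
29 ÷ 2 = 14 remainder 1
14 ÷ 2 = 7 remainder 0
7 ÷ 2 = 3 remainder 1
3 ÷ 2 = 1 remainder 1
1 ÷ 2 = 0 remainder 1
Reading remainders bottom to top: 111010



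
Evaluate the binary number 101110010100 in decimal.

Sum of powers of 2 for each 1-bit:
2^2 + 2^4 + 2^7 + 2^8 + 2^9 + 2^11
= 4 + 16 + 128 + 256 + 512 + 2048
= 2964



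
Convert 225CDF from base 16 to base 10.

Expand by place value (powers of 16):
Digit values: C = 12, D = 13, F = 15
225CDF = 2 × 16^5 + 2 × 16^4 + 5 × 16^3 + 12 × 16^2 + 13 × 16^1 + 15 × 16^0
= 2 × 1048576 + 2 × 65536 + 5 × 4096 + 12 × 256 + 13 × 16 + 15 × 1
= 2097152 + 131072 + 20480 + 3072 + 208 + 15
= 2251999



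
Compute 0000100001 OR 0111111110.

OR: 1 when either bit is 1
  0000100001
| 0111111110
------------
  0111111111
Decimal: 33 | 510 = 511



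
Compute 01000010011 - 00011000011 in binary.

Method 1 - Direct subtraction (column by column from the right: bit − bit − borrow-in; if negative, add 2 and borrow 1 from the next column):
borrow: 01110000000
        01000010011
-       00011000011
-------------------
        00101010000

Method 2 - Add two's complement:
Two's complement of 00011000011: invert → 11100111100, add 1 → 11100111101
  01000010011
+ 11100111101
-------------
 100101010000  (end carry out of the top bit = 1)
Discarding the end carry: 00101010000
Decimal check:
  01000010011 = 512 + 16 + 2 + 1 = 531
  00011000011 = 128 + 64 + 2 + 1 = 195
  531 - 195 = 336, and 00101010000 = 256 + 64 + 16 = 336 ✓



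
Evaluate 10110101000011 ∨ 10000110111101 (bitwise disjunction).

OR: 1 when either bit is 1
  10110101000011
| 10000110111101
----------------
  10110111111111
Decimal: 11587 | 8637 = 11775



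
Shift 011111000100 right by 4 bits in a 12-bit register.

Original: 011111000100 (decimal 1988)
Shift right by 4 positions
Drop the 4 low bits; fill with zeros on the left
Result: 000001111100 (decimal 124)
Equivalent: 1988 >> 4 = 1988 ÷ 2^4 = 124



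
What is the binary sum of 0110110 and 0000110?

Add column by column from the right: bit + bit + carry-in; write the sum mod 2, carry 1 when the sum is 2 or 3.
carry:  0001100
        0110110
+       0000110
---------------
       00111100
(the carry out of the leftmost column, 0, becomes the leading bit)
Decimal check:
  0110110 = 32 + 16 + 4 + 2 = 54
  0000110 = 4 + 2 = 6
  54 + 6 = 60, and 00111100 = 32 + 16 + 8 + 4 = 60 ✓



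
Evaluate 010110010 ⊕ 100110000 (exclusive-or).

XOR: 1 when bits differ
  010110010
^ 100110000
-----------
  110000010
Decimal: 178 ^ 304 = 386



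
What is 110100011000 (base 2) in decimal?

Sum of powers of 2 for each 1-bit:
2^3 + 2^4 + 2^8 + 2^10 + 2^11
= 8 + 16 + 256 + 1024 + 2048
= 3352



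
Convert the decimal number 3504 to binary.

Using repeated division by 2:
3504 ÷ 2 = 1752 remainder 0
1752 ÷ 2 = 876 remainder 0
876 ÷ 2 = 438 remainder 0
438 ÷ 2 = 219 remainder 0
219 ÷ 2 = 109 remainder 1
109 ÷ 2 = 54 remainder 1
54 ÷ 2 = 27 remainder 0
27 ÷ 2 = 13 remainder 1
13 ÷ 2 = 6 remainder 1
6 ÷ 2 = 3 remainder 0
3 ÷ 2 = 1 remainder 1
1 ÷ 2 = 0 remainder 1
Reading remainders bottom to top: 110110110000



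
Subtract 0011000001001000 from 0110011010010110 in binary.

Method 1 - Direct subtraction (column by column from the right: bit − bit − borrow-in; if negative, add 2 and borrow 1 from the next column):
borrow: 0110000010010000
        0110011010010110
-       0011000001001000
------------------------
        0011011001001110

Method 2 - Add two's complement:
Two's complement of 0011000001001000: invert → 1100111110110111, add 1 → 1100111110111000
  0110011010010110
+ 1100111110111000
------------------
 10011011001001110  (end carry out of the top bit = 1)
Discarding the end carry: 0011011001001110
Decimal check:
  0110011010010110 = 16384 + 8192 + 1024 + 512 + 128 + 16 + 4 + 2 = 26262
  0011000001001000 = 8192 + 4096 + 64 + 8 = 12360
  26262 - 12360 = 13902, and 0011011001001110 = 8192 + 4096 + 1024 + 512 + 64 + 8 + 4 + 2 = 13902 ✓



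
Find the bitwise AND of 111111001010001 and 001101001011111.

AND: 1 only when both bits are 1
  111111001010001
& 001101001011111
-----------------
  001101001010001
Decimal: 32337 & 6751 = 6737



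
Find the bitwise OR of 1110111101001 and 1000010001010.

OR: 1 when either bit is 1
  1110111101001
| 1000010001010
---------------
  1110111101011
Decimal: 7657 | 4234 = 7659



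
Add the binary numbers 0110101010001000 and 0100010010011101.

Add column by column from the right: bit + bit + carry-in; write the sum mod 2, carry 1 when the sum is 2 or 3.
carry:  1000000100110000
        0110101010001000
+       0100010010011101
------------------------
       01010111100100101
(the carry out of the leftmost column, 0, becomes the leading bit)
Decimal check:
  0110101010001000 = 16384 + 8192 + 2048 + 512 + 128 + 8 = 27272
  0100010010011101 = 16384 + 1024 + 128 + 16 + 8 + 4 + 1 = 17565
  27272 + 17565 = 44837, and 01010111100100101 = 32768 + 8192 + 2048 + 1024 + 512 + 256 + 32 + 4 + 1 = 44837 ✓



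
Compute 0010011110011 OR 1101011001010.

OR: 1 when either bit is 1
  0010011110011
| 1101011001010
---------------
  1111011111011
Decimal: 1267 | 6858 = 7931



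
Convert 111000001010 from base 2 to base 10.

Sum of powers of 2 for each 1-bit:
2^1 + 2^3 + 2^9 + 2^10 + 2^11
= 2 + 8 + 512 + 1024 + 2048
= 3594



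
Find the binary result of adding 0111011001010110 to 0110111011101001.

Add column by column from the right: bit + bit + carry-in; write the sum mod 2, carry 1 when the sum is 2 or 3.
carry:  1111110110000000
        0111011001010110
+       0110111011101001
------------------------
       01110010100111111
(the carry out of the leftmost column, 0, becomes the leading bit)
Decimal check:
  0111011001010110 = 16384 + 8192 + 4096 + 1024 + 512 + 64 + 16 + 4 + 2 = 30294
  0110111011101001 = 16384 + 8192 + 2048 + 1024 + 512 + 128 + 64 + 32 + 8 + 1 = 28393
  30294 + 28393 = 58687, and 01110010100111111 = 32768 + 16384 + 8192 + 1024 + 256 + 32 + 16 + 8 + 4 + 2 + 1 = 58687 ✓



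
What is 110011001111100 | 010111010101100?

OR: 1 when either bit is 1
  110011001111100
| 010111010101100
-----------------
  110111011111100
Decimal: 26236 | 11948 = 28412



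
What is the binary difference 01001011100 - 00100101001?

Method 1 - Direct subtraction (column by column from the right: bit − bit − borrow-in; if negative, add 2 and borrow 1 from the next column):
borrow: 01001000110
        01001011100
-       00100101001
-------------------
        00100110011

Method 2 - Add two's complement:
Two's complement of 00100101001: invert → 11011010110, add 1 → 11011010111
  01001011100
+ 11011010111
-------------
 100100110011  (end carry out of the top bit = 1)
Discarding the end carry: 00100110011
Decimal check:
  01001011100 = 512 + 64 + 16 + 8 + 4 = 604
  00100101001 = 256 + 32 + 8 + 1 = 297
  604 - 297 = 307, and 00100110011 = 256 + 32 + 16 + 2 + 1 = 307 ✓



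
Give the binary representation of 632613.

Using repeated division by 2:
632613 ÷ 2 = 316306 remainder 1
316306 ÷ 2 = 158153 remainder 0
158153 ÷ 2 = 79076 remainder 1
79076 ÷ 2 = 39538 remainder 0
39538 ÷ 2 = 19769 remainder 0
19769 ÷ 2 = 9884 remainder 1
9884 ÷ 2 = 4942 remainder 0
4942 ÷ 2 = 2471 remainder 0
2471 ÷ 2 = 1235 remainder 1
1235 ÷ 2 = 617 remainder 1
617 ÷ 2 = 308 remainder 1
308 ÷ 2 = 154 remainder 0
154 ÷ 2 = 77 remainder 0
77 ÷ 2 = 38 remainder 1
38 ÷ 2 = 19 remainder 0
19 ÷ 2 = 9 remainder 1
9 ÷ 2 = 4 remainder 1
4 ÷ 2 = 2 remainder 0
2 ÷ 2 = 1 remainder 0
1 ÷ 2 = 0 remainder 1
Reading remainders bottom to top: 10011010011100100101



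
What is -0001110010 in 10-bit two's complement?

Original: 0001110010
Step 1 - Invert all bits: 1110001101
Step 2 - Add 1: 1110001110
Verification: 0001110010 + 1110001110 = 10000000000; discarding the end carry (carry out of the top bit) leaves the 10-bit value 0000000000, as required for x + (-x)



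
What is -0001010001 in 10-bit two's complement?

Original: 0001010001
Step 1 - Invert all bits: 1110101110
Step 2 - Add 1: 1110101111
Verification: 0001010001 + 1110101111 = 10000000000; discarding the end carry (carry out of the top bit) leaves the 10-bit value 0000000000, as required for x + (-x)



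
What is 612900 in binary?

Using repeated division by 2:
612900 ÷ 2 = 306450 remainder 0
306450 ÷ 2 = 153225 remainder 0
153225 ÷ 2 = 76612 remainder 1
76612 ÷ 2 = 38306 remainder 0
38306 ÷ 2 = 19153 remainder 0
19153 ÷ 2 = 9576 remainder 1
9576 ÷ 2 = 4788 remainder 0
4788 ÷ 2 = 2394 remainder 0
2394 ÷ 2 = 1197 remainder 0
1197 ÷ 2 = 598 remainder 1
598 ÷ 2 = 299 remainder 0
299 ÷ 2 = 149 remainder 1
149 ÷ 2 = 74 remainder 1
74 ÷ 2 = 37 remainder 0
37 ÷ 2 = 18 remainder 1
18 ÷ 2 = 9 remainder 0
9 ÷ 2 = 4 remainder 1
4 ÷ 2 = 2 remainder 0
2 ÷ 2 = 1 remainder 0
1 ÷ 2 = 0 remainder 1
Reading remainders bottom to top: 10010101101000100100



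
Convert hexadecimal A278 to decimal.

Expand by place value (powers of 16):
Digit values: A = 10
A278 = 10 × 16^3 + 2 × 16^2 + 7 × 16^1 + 8 × 16^0
= 10 × 4096 + 2 × 256 + 7 × 16 + 8 × 1
= 40960 + 512 + 112 + 8
= 41592



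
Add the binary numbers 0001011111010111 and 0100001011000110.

Add column by column from the right: bit + bit + carry-in; write the sum mod 2, carry 1 when the sum is 2 or 3.
carry:  0000111110001100
        0001011111010111
+       0100001011000110
------------------------
       00101101010011101
(the carry out of the leftmost column, 0, becomes the leading bit)
Decimal check:
  0001011111010111 = 4096 + 1024 + 512 + 256 + 128 + 64 + 16 + 4 + 2 + 1 = 6103
  0100001011000110 = 16384 + 512 + 128 + 64 + 4 + 2 = 17094
  6103 + 17094 = 23197, and 00101101010011101 = 16384 + 4096 + 2048 + 512 + 128 + 16 + 8 + 4 + 1 = 23197 ✓



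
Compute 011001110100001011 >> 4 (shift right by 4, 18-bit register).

Original: 011001110100001011 (decimal 105739)
Shift right by 4 positions
Drop the 4 low bits; fill with zeros on the left
Result: 000001100111010000 (decimal 6608)
Equivalent: 105739 >> 4 = 105739 ÷ 2^4 = 6608



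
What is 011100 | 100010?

OR: 1 when either bit is 1
  011100
| 100010
--------
  111110
Decimal: 28 | 34 = 62



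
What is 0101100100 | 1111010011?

OR: 1 when either bit is 1
  0101100100
| 1111010011
------------
  1111110111
Decimal: 356 | 979 = 1015



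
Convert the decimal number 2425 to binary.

Using repeated division by 2:
2425 ÷ 2 = 1212 remainder 1
1212 ÷ 2 = 606 remainder 0
606 ÷ 2 = 303 remainder 0
303 ÷ 2 = 151 remainder 1
151 ÷ 2 = 75 remainder 1
75 ÷ 2 = 37 remainder 1
37 ÷ 2 = 18 remainder 1
18 ÷ 2 = 9 remainder 0
9 ÷ 2 = 4 remainder 1
4 ÷ 2 = 2 remainder 0
2 ÷ 2 = 1 remainder 0
1 ÷ 2 = 0 remainder 1
Reading remainders bottom to top: 100101111001



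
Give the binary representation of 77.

Using repeated division by 2:
77 ÷ 2 = 38 remainder 1
38 ÷ 2 = 19 remainder 0
19 ÷ 2 = 9 remainder 1
9 ÷ 2 = 4 remainder 1
4 ÷ 2 = 2 remainder 0
2 ÷ 2 = 1 remainder 0
1 ÷ 2 = 0 remainder 1
Reading remainders bottom to top: 1001101



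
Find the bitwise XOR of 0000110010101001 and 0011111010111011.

XOR: 1 when bits differ
  0000110010101001
^ 0011111010111011
------------------
  0011001000010010
Decimal: 3241 ^ 16059 = 12818



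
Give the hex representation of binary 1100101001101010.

Group into 4-bit nibbles from right:
  1100 = C
  1010 = A
  0110 = 6
  1010 = A
Result: CA6A



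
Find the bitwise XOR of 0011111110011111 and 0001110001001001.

XOR: 1 when bits differ
  0011111110011111
^ 0001110001001001
------------------
  0010001111010110
Decimal: 16287 ^ 7241 = 9174



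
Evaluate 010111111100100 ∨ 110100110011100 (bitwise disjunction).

OR: 1 when either bit is 1
  010111111100100
| 110100110011100
-----------------
  110111111111100
Decimal: 12260 | 27036 = 28668



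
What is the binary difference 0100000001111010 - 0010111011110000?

Method 1 - Direct subtraction (column by column from the right: bit − bit − borrow-in; if negative, add 2 and borrow 1 from the next column):
borrow: 0111111100000000
        0100000001111010
-       0010111011110000
------------------------
        0001000110001010

Method 2 - Add two's complement:
Two's complement of 0010111011110000: invert → 1101000100001111, add 1 → 1101000100010000
  0100000001111010
+ 1101000100010000
------------------
 10001000110001010  (end carry out of the top bit = 1)
Discarding the end carry: 0001000110001010
Decimal check:
  0100000001111010 = 16384 + 64 + 32 + 16 + 8 + 2 = 16506
  0010111011110000 = 8192 + 2048 + 1024 + 512 + 128 + 64 + 32 + 16 = 12016
  16506 - 12016 = 4490, and 0001000110001010 = 4096 + 256 + 128 + 8 + 2 = 4490 ✓



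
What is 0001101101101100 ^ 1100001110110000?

XOR: 1 when bits differ
  0001101101101100
^ 1100001110110000
------------------
  1101100011011100
Decimal: 7020 ^ 50096 = 55516



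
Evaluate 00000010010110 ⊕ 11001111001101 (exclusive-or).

XOR: 1 when bits differ
  00000010010110
^ 11001111001101
----------------
  11001101011011
Decimal: 150 ^ 13261 = 13147



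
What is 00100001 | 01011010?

OR: 1 when either bit is 1
  00100001
| 01011010
----------
  01111011
Decimal: 33 | 90 = 123



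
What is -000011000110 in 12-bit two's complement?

Original: 000011000110
Step 1 - Invert all bits: 111100111001
Step 2 - Add 1: 111100111010
Verification: 000011000110 + 111100111010 = 1000000000000; discarding the end carry (carry out of the top bit) leaves the 12-bit value 000000000000, as required for x + (-x)



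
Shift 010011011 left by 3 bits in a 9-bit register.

Original: 010011011 (decimal 155)
Shift left by 3 positions
Append 3 zeros on the right and drop the 3 high bits that overflow the 9-bit width
Result: 011011000 (decimal 216)
Equivalent: 155 << 3 = 155 × 2^3 = 1240, truncated to 9 bits = 216



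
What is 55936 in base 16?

Using repeated division by 16 (digits 10–15 are A–F):
55936 ÷ 16 = 3496 remainder 0
3496 ÷ 16 = 218 remainder 8
218 ÷ 16 = 13 remainder 10 (A)
13 ÷ 16 = 0 remainder 13 (D)
Reading remainders bottom to top: DA80



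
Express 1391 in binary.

Using repeated division by 2:
1391 ÷ 2 = 695 remainder 1
695 ÷ 2 = 347 remainder 1
347 ÷ 2 = 173 remainder 1
173 ÷ 2 = 86 remainder 1
86 ÷ 2 = 43 remainder 0
43 ÷ 2 = 21 remainder 1
21 ÷ 2 = 10 remainder 1
10 ÷ 2 = 5 remainder 0
5 ÷ 2 = 2 remainder 1
2 ÷ 2 = 1 remainder 0
1 ÷ 2 = 0 remainder 1
Reading remainders bottom to top: 10101101111



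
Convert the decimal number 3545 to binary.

Using repeated division by 2:
3545 ÷ 2 = 1772 remainder 1
1772 ÷ 2 = 886 remainder 0
886 ÷ 2 = 443 remainder 0
443 ÷ 2 = 221 remainder 1
221 ÷ 2 = 110 remainder 1
110 ÷ 2 = 55 remainder 0
55 ÷ 2 = 27 remainder 1
27 ÷ 2 = 13 remainder 1
13 ÷ 2 = 6 remainder 1
6 ÷ 2 = 3 remainder 0
3 ÷ 2 = 1 remainder 1
1 ÷ 2 = 0 remainder 1
Reading remainders bottom to top: 110111011001



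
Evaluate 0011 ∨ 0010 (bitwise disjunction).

OR: 1 when either bit is 1
  0011
| 0010
------
  0011
Decimal: 3 | 2 = 3



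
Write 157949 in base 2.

Using repeated division by 2:
157949 ÷ 2 = 78974 remainder 1
78974 ÷ 2 = 39487 remainder 0
39487 ÷ 2 = 19743 remainder 1
19743 ÷ 2 = 9871 remainder 1
9871 ÷ 2 = 4935 remainder 1
4935 ÷ 2 = 2467 remainder 1
2467 ÷ 2 = 1233 remainder 1
1233 ÷ 2 = 616 remainder 1
616 ÷ 2 = 308 remainder 0
308 ÷ 2 = 154 remainder 0
154 ÷ 2 = 77 remainder 0
77 ÷ 2 = 38 remainder 1
38 ÷ 2 = 19 remainder 0
19 ÷ 2 = 9 remainder 1
9 ÷ 2 = 4 remainder 1
4 ÷ 2 = 2 remainder 0
2 ÷ 2 = 1 remainder 0
1 ÷ 2 = 0 remainder 1
Reading remainders bottom to top: 100110100011111101



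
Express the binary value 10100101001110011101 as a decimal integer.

Sum of powers of 2 for each 1-bit:
2^0 + 2^2 + 2^3 + 2^4 + 2^7 + 2^8 + 2^9 + 2^12 + 2^14 + 2^17 + 2^19
= 1 + 4 + 8 + 16 + 128 + 256 + 512 + 4096 + 16384 + 131072 + 524288
= 676765



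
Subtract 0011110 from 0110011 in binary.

Method 1 - Direct subtraction (column by column from the right: bit − bit − borrow-in; if negative, add 2 and borrow 1 from the next column):
borrow: 0111000
        0110011
-       0011110
---------------
        0010101

Method 2 - Add two's complement:
Two's complement of 0011110: invert → 1100001, add 1 → 1100010
  0110011
+ 1100010
---------
 10010101  (end carry out of the top bit = 1)
Discarding the end carry: 0010101
Decimal check:
  0110011 = 32 + 16 + 2 + 1 = 51
  0011110 = 16 + 8 + 4 + 2 = 30
  51 - 30 = 21, and 0010101 = 16 + 4 + 1 = 21 ✓



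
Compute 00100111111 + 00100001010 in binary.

Add column by column from the right: bit + bit + carry-in; write the sum mod 2, carry 1 when the sum is 2 or 3.
carry:  01001111100
        00100111111
+       00100001010
-------------------
       001001001001
(the carry out of the leftmost column, 0, becomes the leading bit)
Decimal check:
  00100111111 = 256 + 32 + 16 + 8 + 4 + 2 + 1 = 319
  00100001010 = 256 + 8 + 2 = 266
  319 + 266 = 585, and 001001001001 = 512 + 64 + 8 + 1 = 585 ✓



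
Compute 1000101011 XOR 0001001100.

XOR: 1 when bits differ
  1000101011
^ 0001001100
------------
  1001100111
Decimal: 555 ^ 76 = 615



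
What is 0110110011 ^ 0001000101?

XOR: 1 when bits differ
  0110110011
^ 0001000101
------------
  0111110110
Decimal: 435 ^ 69 = 502



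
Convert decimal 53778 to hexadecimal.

Using repeated division by 16 (digits 10–15 are A–F):
53778 ÷ 16 = 3361 remainder 2
3361 ÷ 16 = 210 remainder 1
210 ÷ 16 = 13 remainder 2
13 ÷ 16 = 0 remainder 13 (D)
Reading remainders bottom to top: D212



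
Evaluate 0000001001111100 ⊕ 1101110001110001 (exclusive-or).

XOR: 1 when bits differ
  0000001001111100
^ 1101110001110001
------------------
  1101111000001101
Decimal: 636 ^ 56433 = 56845



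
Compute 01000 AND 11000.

AND: 1 only when both bits are 1
  01000
& 11000
-------
  01000
Decimal: 8 & 24 = 8



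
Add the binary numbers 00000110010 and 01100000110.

Add column by column from the right: bit + bit + carry-in; write the sum mod 2, carry 1 when the sum is 2 or 3.
carry:  00000001100
        00000110010
+       01100000110
-------------------
       001100111000
(the carry out of the leftmost column, 0, becomes the leading bit)
Decimal check:
  00000110010 = 32 + 16 + 2 = 50
  01100000110 = 512 + 256 + 4 + 2 = 774
  50 + 774 = 824, and 001100111000 = 512 + 256 + 32 + 16 + 8 = 824 ✓



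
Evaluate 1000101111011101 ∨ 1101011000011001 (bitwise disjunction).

OR: 1 when either bit is 1
  1000101111011101
| 1101011000011001
------------------
  1101111111011101
Decimal: 35805 | 54809 = 57309



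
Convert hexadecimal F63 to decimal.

Expand by place value (powers of 16):
Digit values: F = 15
F63 = 15 × 16^2 + 6 × 16^1 + 3 × 16^0
= 15 × 256 + 6 × 16 + 3 × 1
= 3840 + 96 + 3
= 3939



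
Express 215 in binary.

Using repeated division by 2:
215 ÷ 2 = 107 remainder 1
107 ÷ 2 = 53 remainder 1
53 ÷ 2 = 26 remainder 1
26 ÷ 2 = 13 remainder 0
13 ÷ 2 = 6 remainder 1
6 ÷ 2 = 3 remainder 0
3 ÷ 2 = 1 remainder 1
1 ÷ 2 = 0 remainder 1
Reading remainders bottom to top: 11010111



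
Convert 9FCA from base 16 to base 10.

Expand by place value (powers of 16):
Digit values: F = 15, C = 12, A = 10
9FCA = 9 × 16^3 + 15 × 16^2 + 12 × 16^1 + 10 × 16^0
= 9 × 4096 + 15 × 256 + 12 × 16 + 10 × 1
= 36864 + 3840 + 192 + 10
= 40906



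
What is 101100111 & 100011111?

AND: 1 only when both bits are 1
  101100111
& 100011111
-----------
  100000111
Decimal: 359 & 287 = 263



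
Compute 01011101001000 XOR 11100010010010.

XOR: 1 when bits differ
  01011101001000
^ 11100010010010
----------------
  10111111011010
Decimal: 5960 ^ 14482 = 12250



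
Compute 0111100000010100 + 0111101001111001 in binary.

Add column by column from the right: bit + bit + carry-in; write the sum mod 2, carry 1 when the sum is 2 or 3.
carry:  1111000011100000
        0111100000010100
+       0111101001111001
------------------------
       01111001010001101
(the carry out of the leftmost column, 0, becomes the leading bit)
Decimal check:
  0111100000010100 = 16384 + 8192 + 4096 + 2048 + 16 + 4 = 30740
  0111101001111001 = 16384 + 8192 + 4096 + 2048 + 512 + 64 + 32 + 16 + 8 + 1 = 31353
  30740 + 31353 = 62093, and 01111001010001101 = 32768 + 16384 + 8192 + 4096 + 512 + 128 + 8 + 4 + 1 = 62093 ✓



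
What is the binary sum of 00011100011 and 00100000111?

Add column by column from the right: bit + bit + carry-in; write the sum mod 2, carry 1 when the sum is 2 or 3.
carry:  00000001110
        00011100011
+       00100000111
-------------------
       000111101010
(the carry out of the leftmost column, 0, becomes the leading bit)
Decimal check:
  00011100011 = 128 + 64 + 32 + 2 + 1 = 227
  00100000111 = 256 + 4 + 2 + 1 = 263
  227 + 263 = 490, and 000111101010 = 256 + 128 + 64 + 32 + 8 + 2 = 490 ✓



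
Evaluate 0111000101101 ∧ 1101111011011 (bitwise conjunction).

AND: 1 only when both bits are 1
  0111000101101
& 1101111011011
---------------
  0101000001001
Decimal: 3629 & 7131 = 2569



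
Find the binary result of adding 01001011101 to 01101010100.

Add column by column from the right: bit + bit + carry-in; write the sum mod 2, carry 1 when the sum is 2 or 3.
carry:  10010111000
        01001011101
+       01101010100
-------------------
       010110110001
(the carry out of the leftmost column, 0, becomes the leading bit)
Decimal check:
  01001011101 = 512 + 64 + 16 + 8 + 4 + 1 = 605
  01101010100 = 512 + 256 + 64 + 16 + 4 = 852
  605 + 852 = 1457, and 010110110001 = 1024 + 256 + 128 + 32 + 16 + 1 = 1457 ✓



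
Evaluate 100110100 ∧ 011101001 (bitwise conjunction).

AND: 1 only when both bits are 1
  100110100
& 011101001
-----------
  000100000
Decimal: 308 & 233 = 32



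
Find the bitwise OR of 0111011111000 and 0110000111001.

OR: 1 when either bit is 1
  0111011111000
| 0110000111001
---------------
  0111011111001
Decimal: 3832 | 3129 = 3833



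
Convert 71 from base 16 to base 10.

Expand by place value (powers of 16):
71 = 7 × 16^1 + 1 × 16^0
= 7 × 16 + 1 × 1
= 112 + 1
= 113



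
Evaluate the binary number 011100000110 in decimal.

Sum of powers of 2 for each 1-bit:
2^1 + 2^2 + 2^8 + 2^9 + 2^10
= 2 + 4 + 256 + 512 + 1024
= 1798



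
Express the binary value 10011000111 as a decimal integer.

Sum of powers of 2 for each 1-bit:
2^0 + 2^1 + 2^2 + 2^6 + 2^7 + 2^10
= 1 + 2 + 4 + 64 + 128 + 1024
= 1223



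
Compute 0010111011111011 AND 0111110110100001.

AND: 1 only when both bits are 1
  0010111011111011
& 0111110110100001
------------------
  0010110010100001
Decimal: 12027 & 32161 = 11425



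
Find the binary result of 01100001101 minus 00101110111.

Method 1 - Direct subtraction (column by column from the right: bit − bit − borrow-in; if negative, add 2 and borrow 1 from the next column):
borrow: 01111101100
        01100001101
-       00101110111
-------------------
        00110010110

Method 2 - Add two's complement:
Two's complement of 00101110111: invert → 11010001000, add 1 → 11010001001
  01100001101
+ 11010001001
-------------
 100110010110  (end carry out of the top bit = 1)
Discarding the end carry: 00110010110
Decimal check:
  01100001101 = 512 + 256 + 8 + 4 + 1 = 781
  00101110111 = 256 + 64 + 32 + 16 + 4 + 2 + 1 = 375
  781 - 375 = 406, and 00110010110 = 256 + 128 + 16 + 4 + 2 = 406 ✓

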